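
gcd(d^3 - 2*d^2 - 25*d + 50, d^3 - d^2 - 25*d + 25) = d^2 - 25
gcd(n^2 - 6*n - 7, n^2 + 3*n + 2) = n + 1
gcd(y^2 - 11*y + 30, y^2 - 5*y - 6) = y - 6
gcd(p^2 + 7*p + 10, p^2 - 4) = p + 2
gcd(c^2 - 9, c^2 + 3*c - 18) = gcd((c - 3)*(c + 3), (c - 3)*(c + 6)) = c - 3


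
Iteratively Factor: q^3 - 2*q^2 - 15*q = (q)*(q^2 - 2*q - 15) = q*(q + 3)*(q - 5)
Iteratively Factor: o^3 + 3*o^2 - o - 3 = (o + 1)*(o^2 + 2*o - 3) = (o - 1)*(o + 1)*(o + 3)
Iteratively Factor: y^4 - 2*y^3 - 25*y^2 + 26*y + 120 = (y - 5)*(y^3 + 3*y^2 - 10*y - 24) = (y - 5)*(y + 4)*(y^2 - y - 6) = (y - 5)*(y - 3)*(y + 4)*(y + 2)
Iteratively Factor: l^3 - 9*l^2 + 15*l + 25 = (l + 1)*(l^2 - 10*l + 25) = (l - 5)*(l + 1)*(l - 5)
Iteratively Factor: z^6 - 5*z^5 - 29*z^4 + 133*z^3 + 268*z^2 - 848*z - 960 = (z - 4)*(z^5 - z^4 - 33*z^3 + z^2 + 272*z + 240) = (z - 4)*(z + 3)*(z^4 - 4*z^3 - 21*z^2 + 64*z + 80) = (z - 4)*(z + 1)*(z + 3)*(z^3 - 5*z^2 - 16*z + 80) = (z - 4)*(z + 1)*(z + 3)*(z + 4)*(z^2 - 9*z + 20) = (z - 4)^2*(z + 1)*(z + 3)*(z + 4)*(z - 5)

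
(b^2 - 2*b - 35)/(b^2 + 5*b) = (b - 7)/b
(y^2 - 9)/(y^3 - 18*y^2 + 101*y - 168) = (y + 3)/(y^2 - 15*y + 56)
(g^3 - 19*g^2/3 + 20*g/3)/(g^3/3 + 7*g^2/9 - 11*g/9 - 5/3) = 3*g*(3*g^2 - 19*g + 20)/(3*g^3 + 7*g^2 - 11*g - 15)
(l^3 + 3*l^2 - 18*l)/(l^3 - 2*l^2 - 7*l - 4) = l*(-l^2 - 3*l + 18)/(-l^3 + 2*l^2 + 7*l + 4)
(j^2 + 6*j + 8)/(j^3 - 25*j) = (j^2 + 6*j + 8)/(j*(j^2 - 25))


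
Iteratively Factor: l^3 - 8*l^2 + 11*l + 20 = (l - 5)*(l^2 - 3*l - 4) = (l - 5)*(l - 4)*(l + 1)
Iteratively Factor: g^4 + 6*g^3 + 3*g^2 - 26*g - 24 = (g + 3)*(g^3 + 3*g^2 - 6*g - 8) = (g - 2)*(g + 3)*(g^2 + 5*g + 4) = (g - 2)*(g + 3)*(g + 4)*(g + 1)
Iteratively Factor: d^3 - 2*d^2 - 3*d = (d - 3)*(d^2 + d) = (d - 3)*(d + 1)*(d)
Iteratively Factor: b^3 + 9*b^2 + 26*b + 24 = (b + 3)*(b^2 + 6*b + 8) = (b + 2)*(b + 3)*(b + 4)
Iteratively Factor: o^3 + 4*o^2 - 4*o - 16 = (o + 2)*(o^2 + 2*o - 8) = (o + 2)*(o + 4)*(o - 2)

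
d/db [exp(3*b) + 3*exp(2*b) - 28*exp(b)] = (3*exp(2*b) + 6*exp(b) - 28)*exp(b)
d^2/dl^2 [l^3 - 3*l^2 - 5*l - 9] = 6*l - 6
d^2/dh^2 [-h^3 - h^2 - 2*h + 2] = -6*h - 2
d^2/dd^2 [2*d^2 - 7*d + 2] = 4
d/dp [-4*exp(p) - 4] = -4*exp(p)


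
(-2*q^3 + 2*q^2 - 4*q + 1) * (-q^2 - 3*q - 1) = 2*q^5 + 4*q^4 + 9*q^2 + q - 1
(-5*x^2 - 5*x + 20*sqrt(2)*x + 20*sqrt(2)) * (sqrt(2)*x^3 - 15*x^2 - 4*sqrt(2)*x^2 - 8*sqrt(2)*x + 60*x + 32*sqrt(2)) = -5*sqrt(2)*x^5 + 15*sqrt(2)*x^4 + 115*x^4 - 345*x^3 - 240*sqrt(2)*x^3 - 780*x^2 + 780*sqrt(2)*x^2 + 960*x + 1040*sqrt(2)*x + 1280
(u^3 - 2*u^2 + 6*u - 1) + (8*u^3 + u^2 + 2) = 9*u^3 - u^2 + 6*u + 1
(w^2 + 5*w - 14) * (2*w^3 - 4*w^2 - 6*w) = 2*w^5 + 6*w^4 - 54*w^3 + 26*w^2 + 84*w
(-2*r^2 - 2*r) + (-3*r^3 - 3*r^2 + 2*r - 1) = -3*r^3 - 5*r^2 - 1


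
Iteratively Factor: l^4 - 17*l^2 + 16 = (l + 1)*(l^3 - l^2 - 16*l + 16) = (l - 4)*(l + 1)*(l^2 + 3*l - 4) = (l - 4)*(l + 1)*(l + 4)*(l - 1)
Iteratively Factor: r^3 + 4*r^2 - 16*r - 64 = (r - 4)*(r^2 + 8*r + 16) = (r - 4)*(r + 4)*(r + 4)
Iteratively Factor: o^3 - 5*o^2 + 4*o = (o - 4)*(o^2 - o) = o*(o - 4)*(o - 1)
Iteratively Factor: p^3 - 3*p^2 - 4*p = (p - 4)*(p^2 + p) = (p - 4)*(p + 1)*(p)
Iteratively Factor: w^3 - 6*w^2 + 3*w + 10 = (w - 5)*(w^2 - w - 2) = (w - 5)*(w + 1)*(w - 2)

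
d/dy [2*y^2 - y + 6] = 4*y - 1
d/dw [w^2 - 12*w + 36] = 2*w - 12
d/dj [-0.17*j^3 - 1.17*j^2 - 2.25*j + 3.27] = -0.51*j^2 - 2.34*j - 2.25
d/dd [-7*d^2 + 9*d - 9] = 9 - 14*d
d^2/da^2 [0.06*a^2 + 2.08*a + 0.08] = 0.120000000000000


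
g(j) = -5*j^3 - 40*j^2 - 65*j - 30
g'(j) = -15*j^2 - 80*j - 65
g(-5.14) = -73.70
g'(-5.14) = -50.09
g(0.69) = -95.54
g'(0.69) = -127.34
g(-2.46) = -37.73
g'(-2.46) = 41.03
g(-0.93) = -0.12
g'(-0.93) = -3.57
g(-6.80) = 134.56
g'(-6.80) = -214.60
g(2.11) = -392.20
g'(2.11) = -300.58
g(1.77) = -298.09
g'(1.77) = -253.59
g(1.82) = -310.94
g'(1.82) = -260.29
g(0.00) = -30.00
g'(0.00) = -65.00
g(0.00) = -30.00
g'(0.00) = -65.00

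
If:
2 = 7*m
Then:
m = 2/7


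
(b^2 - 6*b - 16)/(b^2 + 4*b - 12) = (b^2 - 6*b - 16)/(b^2 + 4*b - 12)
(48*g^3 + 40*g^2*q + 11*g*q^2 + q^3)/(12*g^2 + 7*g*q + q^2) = 4*g + q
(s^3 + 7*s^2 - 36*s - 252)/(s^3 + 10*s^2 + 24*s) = (s^2 + s - 42)/(s*(s + 4))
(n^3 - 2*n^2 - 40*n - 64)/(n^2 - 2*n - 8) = (n^2 - 4*n - 32)/(n - 4)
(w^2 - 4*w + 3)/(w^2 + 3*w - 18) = (w - 1)/(w + 6)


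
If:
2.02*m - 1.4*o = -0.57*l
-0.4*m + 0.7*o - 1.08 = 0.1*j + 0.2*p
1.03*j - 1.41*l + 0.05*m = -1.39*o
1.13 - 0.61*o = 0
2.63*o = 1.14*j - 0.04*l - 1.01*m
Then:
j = 4.34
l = 4.99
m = -0.12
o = 1.85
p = -0.84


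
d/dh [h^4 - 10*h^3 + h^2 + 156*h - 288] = 4*h^3 - 30*h^2 + 2*h + 156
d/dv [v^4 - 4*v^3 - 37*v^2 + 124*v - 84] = 4*v^3 - 12*v^2 - 74*v + 124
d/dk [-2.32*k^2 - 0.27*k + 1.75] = -4.64*k - 0.27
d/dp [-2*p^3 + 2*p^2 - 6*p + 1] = -6*p^2 + 4*p - 6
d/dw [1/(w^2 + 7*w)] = (-2*w - 7)/(w^2*(w + 7)^2)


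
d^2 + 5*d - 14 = (d - 2)*(d + 7)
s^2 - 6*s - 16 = (s - 8)*(s + 2)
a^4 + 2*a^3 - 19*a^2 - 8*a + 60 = (a - 3)*(a - 2)*(a + 2)*(a + 5)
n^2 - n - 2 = (n - 2)*(n + 1)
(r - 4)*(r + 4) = r^2 - 16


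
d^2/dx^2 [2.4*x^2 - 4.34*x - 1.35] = 4.80000000000000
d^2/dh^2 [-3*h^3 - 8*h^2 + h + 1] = -18*h - 16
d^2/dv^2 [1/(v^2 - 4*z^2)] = 2*(3*v^2 + 4*z^2)/(v^2 - 4*z^2)^3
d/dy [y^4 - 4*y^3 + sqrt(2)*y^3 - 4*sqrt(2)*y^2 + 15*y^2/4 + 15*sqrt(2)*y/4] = 4*y^3 - 12*y^2 + 3*sqrt(2)*y^2 - 8*sqrt(2)*y + 15*y/2 + 15*sqrt(2)/4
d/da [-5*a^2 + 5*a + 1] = 5 - 10*a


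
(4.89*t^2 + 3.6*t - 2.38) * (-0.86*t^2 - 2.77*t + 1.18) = -4.2054*t^4 - 16.6413*t^3 - 2.155*t^2 + 10.8406*t - 2.8084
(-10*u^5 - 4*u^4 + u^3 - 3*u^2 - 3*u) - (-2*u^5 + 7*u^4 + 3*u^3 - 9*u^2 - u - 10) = -8*u^5 - 11*u^4 - 2*u^3 + 6*u^2 - 2*u + 10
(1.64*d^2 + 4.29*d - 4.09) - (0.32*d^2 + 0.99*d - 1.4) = 1.32*d^2 + 3.3*d - 2.69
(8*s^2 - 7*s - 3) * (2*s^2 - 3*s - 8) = 16*s^4 - 38*s^3 - 49*s^2 + 65*s + 24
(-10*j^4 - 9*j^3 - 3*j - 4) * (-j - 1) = 10*j^5 + 19*j^4 + 9*j^3 + 3*j^2 + 7*j + 4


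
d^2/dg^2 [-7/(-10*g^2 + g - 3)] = 14*(-100*g^2 + 10*g + (20*g - 1)^2 - 30)/(10*g^2 - g + 3)^3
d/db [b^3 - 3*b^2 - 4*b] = 3*b^2 - 6*b - 4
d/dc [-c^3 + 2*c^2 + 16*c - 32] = -3*c^2 + 4*c + 16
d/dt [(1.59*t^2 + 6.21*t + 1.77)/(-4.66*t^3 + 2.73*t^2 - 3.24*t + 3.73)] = (7.4094*t^4 + 57.8772*t^3 + 2.6397*t^2 + 2.1972*t + 28.8981)/(21.7156*t^6 - 25.4436*t^5 + 37.6497*t^4 - 52.454*t^3 + 30.8634*t^2 - 24.1704*t + 13.9129)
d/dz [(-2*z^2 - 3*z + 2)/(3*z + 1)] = (-6*z^2 - 4*z - 9)/(9*z^2 + 6*z + 1)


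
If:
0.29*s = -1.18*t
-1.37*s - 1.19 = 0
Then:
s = -0.87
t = 0.21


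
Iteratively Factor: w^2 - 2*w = (w)*(w - 2)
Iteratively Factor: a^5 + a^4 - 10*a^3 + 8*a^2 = (a - 1)*(a^4 + 2*a^3 - 8*a^2) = a*(a - 1)*(a^3 + 2*a^2 - 8*a) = a*(a - 2)*(a - 1)*(a^2 + 4*a) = a^2*(a - 2)*(a - 1)*(a + 4)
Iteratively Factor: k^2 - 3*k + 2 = (k - 1)*(k - 2)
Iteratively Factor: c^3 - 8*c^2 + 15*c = (c)*(c^2 - 8*c + 15) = c*(c - 5)*(c - 3)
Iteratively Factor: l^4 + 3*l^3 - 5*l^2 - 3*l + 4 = (l - 1)*(l^3 + 4*l^2 - l - 4) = (l - 1)^2*(l^2 + 5*l + 4) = (l - 1)^2*(l + 1)*(l + 4)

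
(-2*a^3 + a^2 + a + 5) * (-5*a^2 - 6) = 10*a^5 - 5*a^4 + 7*a^3 - 31*a^2 - 6*a - 30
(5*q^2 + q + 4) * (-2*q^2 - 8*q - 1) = -10*q^4 - 42*q^3 - 21*q^2 - 33*q - 4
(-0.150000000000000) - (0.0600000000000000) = -0.210000000000000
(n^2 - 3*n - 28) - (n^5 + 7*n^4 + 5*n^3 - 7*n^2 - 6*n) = -n^5 - 7*n^4 - 5*n^3 + 8*n^2 + 3*n - 28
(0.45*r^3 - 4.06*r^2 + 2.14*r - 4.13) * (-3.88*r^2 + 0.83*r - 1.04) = -1.746*r^5 + 16.1263*r^4 - 12.141*r^3 + 22.023*r^2 - 5.6535*r + 4.2952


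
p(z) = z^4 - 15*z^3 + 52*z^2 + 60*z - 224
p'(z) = 4*z^3 - 45*z^2 + 104*z + 60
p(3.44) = 127.17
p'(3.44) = 48.08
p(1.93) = -8.47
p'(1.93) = 121.86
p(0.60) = -172.39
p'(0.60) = 107.06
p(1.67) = -40.86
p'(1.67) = 126.81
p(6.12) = 55.35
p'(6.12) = -72.08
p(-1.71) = -90.99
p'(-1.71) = -269.43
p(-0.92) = -222.79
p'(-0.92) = -76.88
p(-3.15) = 670.26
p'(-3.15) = -839.14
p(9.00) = 154.00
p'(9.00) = 267.00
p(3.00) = 100.00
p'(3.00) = 75.00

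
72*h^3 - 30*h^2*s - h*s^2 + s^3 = (-4*h + s)*(-3*h + s)*(6*h + s)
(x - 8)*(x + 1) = x^2 - 7*x - 8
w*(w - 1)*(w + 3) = w^3 + 2*w^2 - 3*w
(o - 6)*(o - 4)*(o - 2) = o^3 - 12*o^2 + 44*o - 48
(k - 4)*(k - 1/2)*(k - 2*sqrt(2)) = k^3 - 9*k^2/2 - 2*sqrt(2)*k^2 + 2*k + 9*sqrt(2)*k - 4*sqrt(2)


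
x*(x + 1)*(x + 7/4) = x^3 + 11*x^2/4 + 7*x/4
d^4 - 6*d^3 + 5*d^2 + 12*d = d*(d - 4)*(d - 3)*(d + 1)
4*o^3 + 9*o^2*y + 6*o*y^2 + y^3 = (o + y)^2*(4*o + y)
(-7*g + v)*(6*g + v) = -42*g^2 - g*v + v^2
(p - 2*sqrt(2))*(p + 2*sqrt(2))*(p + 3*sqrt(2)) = p^3 + 3*sqrt(2)*p^2 - 8*p - 24*sqrt(2)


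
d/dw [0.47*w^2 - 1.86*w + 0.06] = 0.94*w - 1.86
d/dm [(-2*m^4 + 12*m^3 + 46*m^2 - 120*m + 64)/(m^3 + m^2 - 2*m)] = 2*(-m^4 - 4*m^3 - 18*m^2 + 64*m + 64)/(m^2*(m^2 + 4*m + 4))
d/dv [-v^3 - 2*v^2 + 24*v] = -3*v^2 - 4*v + 24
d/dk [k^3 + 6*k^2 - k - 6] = 3*k^2 + 12*k - 1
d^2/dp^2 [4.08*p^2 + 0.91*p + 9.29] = 8.16000000000000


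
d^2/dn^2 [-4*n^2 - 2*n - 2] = -8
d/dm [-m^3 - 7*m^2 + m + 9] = -3*m^2 - 14*m + 1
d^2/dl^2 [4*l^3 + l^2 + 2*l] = 24*l + 2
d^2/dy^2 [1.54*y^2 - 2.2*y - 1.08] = 3.08000000000000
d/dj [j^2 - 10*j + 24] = 2*j - 10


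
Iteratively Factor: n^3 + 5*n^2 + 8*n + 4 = (n + 2)*(n^2 + 3*n + 2) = (n + 2)^2*(n + 1)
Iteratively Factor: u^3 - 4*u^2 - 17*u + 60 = (u - 5)*(u^2 + u - 12) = (u - 5)*(u + 4)*(u - 3)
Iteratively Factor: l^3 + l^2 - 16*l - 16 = (l + 1)*(l^2 - 16) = (l - 4)*(l + 1)*(l + 4)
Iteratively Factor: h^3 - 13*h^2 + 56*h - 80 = (h - 5)*(h^2 - 8*h + 16) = (h - 5)*(h - 4)*(h - 4)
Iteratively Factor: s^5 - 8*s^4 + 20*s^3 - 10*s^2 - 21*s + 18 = (s - 1)*(s^4 - 7*s^3 + 13*s^2 + 3*s - 18) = (s - 3)*(s - 1)*(s^3 - 4*s^2 + s + 6) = (s - 3)*(s - 2)*(s - 1)*(s^2 - 2*s - 3) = (s - 3)*(s - 2)*(s - 1)*(s + 1)*(s - 3)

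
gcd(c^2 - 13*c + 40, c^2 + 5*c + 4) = 1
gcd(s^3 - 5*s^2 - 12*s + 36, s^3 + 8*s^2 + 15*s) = s + 3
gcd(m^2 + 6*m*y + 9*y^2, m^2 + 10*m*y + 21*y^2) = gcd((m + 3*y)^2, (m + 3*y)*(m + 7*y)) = m + 3*y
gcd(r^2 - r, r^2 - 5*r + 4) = r - 1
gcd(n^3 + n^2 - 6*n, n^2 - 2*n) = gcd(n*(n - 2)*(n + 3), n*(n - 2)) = n^2 - 2*n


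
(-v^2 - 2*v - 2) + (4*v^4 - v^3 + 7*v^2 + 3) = 4*v^4 - v^3 + 6*v^2 - 2*v + 1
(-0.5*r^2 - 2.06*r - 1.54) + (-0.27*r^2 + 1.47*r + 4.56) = -0.77*r^2 - 0.59*r + 3.02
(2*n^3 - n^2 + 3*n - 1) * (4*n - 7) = 8*n^4 - 18*n^3 + 19*n^2 - 25*n + 7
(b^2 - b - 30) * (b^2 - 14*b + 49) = b^4 - 15*b^3 + 33*b^2 + 371*b - 1470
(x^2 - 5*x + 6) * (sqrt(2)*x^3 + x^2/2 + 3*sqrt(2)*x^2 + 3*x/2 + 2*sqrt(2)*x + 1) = sqrt(2)*x^5 - 2*sqrt(2)*x^4 + x^4/2 - 7*sqrt(2)*x^3 - x^3 - 7*x^2/2 + 8*sqrt(2)*x^2 + 4*x + 12*sqrt(2)*x + 6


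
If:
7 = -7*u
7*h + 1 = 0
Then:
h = -1/7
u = -1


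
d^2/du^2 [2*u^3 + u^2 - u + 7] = 12*u + 2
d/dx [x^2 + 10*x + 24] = 2*x + 10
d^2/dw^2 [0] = 0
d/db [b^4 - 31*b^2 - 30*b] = 4*b^3 - 62*b - 30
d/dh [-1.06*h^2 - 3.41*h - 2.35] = -2.12*h - 3.41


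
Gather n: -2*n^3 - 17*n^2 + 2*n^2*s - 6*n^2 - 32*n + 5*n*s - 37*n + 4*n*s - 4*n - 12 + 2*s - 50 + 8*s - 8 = -2*n^3 + n^2*(2*s - 23) + n*(9*s - 73) + 10*s - 70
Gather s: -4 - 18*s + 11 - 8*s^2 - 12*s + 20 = -8*s^2 - 30*s + 27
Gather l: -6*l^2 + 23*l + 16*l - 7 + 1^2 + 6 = -6*l^2 + 39*l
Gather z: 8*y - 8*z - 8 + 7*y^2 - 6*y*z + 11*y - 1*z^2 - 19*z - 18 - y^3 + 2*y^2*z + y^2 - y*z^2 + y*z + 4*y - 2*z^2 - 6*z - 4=-y^3 + 8*y^2 + 23*y + z^2*(-y - 3) + z*(2*y^2 - 5*y - 33) - 30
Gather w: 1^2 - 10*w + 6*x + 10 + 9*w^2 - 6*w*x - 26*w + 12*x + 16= 9*w^2 + w*(-6*x - 36) + 18*x + 27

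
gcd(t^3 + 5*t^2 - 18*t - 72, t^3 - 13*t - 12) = t^2 - t - 12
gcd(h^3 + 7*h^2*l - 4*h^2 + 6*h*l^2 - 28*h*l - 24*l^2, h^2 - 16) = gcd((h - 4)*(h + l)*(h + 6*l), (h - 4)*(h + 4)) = h - 4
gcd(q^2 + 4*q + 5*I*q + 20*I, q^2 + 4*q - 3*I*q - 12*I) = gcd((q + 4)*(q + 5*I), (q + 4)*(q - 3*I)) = q + 4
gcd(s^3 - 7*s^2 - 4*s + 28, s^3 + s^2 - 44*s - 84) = s^2 - 5*s - 14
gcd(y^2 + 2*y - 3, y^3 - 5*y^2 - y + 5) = y - 1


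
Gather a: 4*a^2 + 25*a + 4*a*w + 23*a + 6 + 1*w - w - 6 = 4*a^2 + a*(4*w + 48)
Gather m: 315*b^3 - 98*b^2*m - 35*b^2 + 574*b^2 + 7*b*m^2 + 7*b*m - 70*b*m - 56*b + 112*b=315*b^3 + 539*b^2 + 7*b*m^2 + 56*b + m*(-98*b^2 - 63*b)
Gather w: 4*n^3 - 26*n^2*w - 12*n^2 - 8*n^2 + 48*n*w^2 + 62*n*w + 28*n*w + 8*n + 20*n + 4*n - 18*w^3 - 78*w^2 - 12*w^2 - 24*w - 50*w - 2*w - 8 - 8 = 4*n^3 - 20*n^2 + 32*n - 18*w^3 + w^2*(48*n - 90) + w*(-26*n^2 + 90*n - 76) - 16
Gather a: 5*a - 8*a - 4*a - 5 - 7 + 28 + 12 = 28 - 7*a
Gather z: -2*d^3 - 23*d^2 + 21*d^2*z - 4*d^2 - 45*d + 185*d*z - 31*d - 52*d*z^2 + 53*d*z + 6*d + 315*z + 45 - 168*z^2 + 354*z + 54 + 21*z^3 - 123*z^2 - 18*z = -2*d^3 - 27*d^2 - 70*d + 21*z^3 + z^2*(-52*d - 291) + z*(21*d^2 + 238*d + 651) + 99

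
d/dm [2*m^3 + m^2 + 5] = 2*m*(3*m + 1)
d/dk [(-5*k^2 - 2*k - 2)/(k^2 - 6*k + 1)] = 2*(16*k^2 - 3*k - 7)/(k^4 - 12*k^3 + 38*k^2 - 12*k + 1)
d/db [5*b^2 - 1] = 10*b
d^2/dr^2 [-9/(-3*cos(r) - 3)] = 3*(sin(r)^2 + cos(r) + 1)/(cos(r) + 1)^3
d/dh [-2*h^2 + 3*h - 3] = 3 - 4*h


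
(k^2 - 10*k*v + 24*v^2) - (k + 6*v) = k^2 - 10*k*v - k + 24*v^2 - 6*v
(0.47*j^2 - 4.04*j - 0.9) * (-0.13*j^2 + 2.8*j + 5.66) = -0.0611*j^4 + 1.8412*j^3 - 8.5348*j^2 - 25.3864*j - 5.094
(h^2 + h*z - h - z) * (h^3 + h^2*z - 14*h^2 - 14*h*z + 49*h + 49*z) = h^5 + 2*h^4*z - 15*h^4 + h^3*z^2 - 30*h^3*z + 63*h^3 - 15*h^2*z^2 + 126*h^2*z - 49*h^2 + 63*h*z^2 - 98*h*z - 49*z^2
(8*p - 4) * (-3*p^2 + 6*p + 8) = -24*p^3 + 60*p^2 + 40*p - 32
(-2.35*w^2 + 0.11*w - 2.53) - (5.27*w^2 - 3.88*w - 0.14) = -7.62*w^2 + 3.99*w - 2.39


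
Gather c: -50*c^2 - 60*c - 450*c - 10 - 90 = -50*c^2 - 510*c - 100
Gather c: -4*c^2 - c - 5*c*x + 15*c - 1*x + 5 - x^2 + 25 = -4*c^2 + c*(14 - 5*x) - x^2 - x + 30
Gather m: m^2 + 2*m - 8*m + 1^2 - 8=m^2 - 6*m - 7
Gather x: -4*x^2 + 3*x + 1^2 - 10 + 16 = -4*x^2 + 3*x + 7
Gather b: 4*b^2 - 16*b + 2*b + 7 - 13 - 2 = 4*b^2 - 14*b - 8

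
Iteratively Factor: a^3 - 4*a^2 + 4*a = (a - 2)*(a^2 - 2*a) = (a - 2)^2*(a)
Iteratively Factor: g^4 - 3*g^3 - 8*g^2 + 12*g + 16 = (g - 2)*(g^3 - g^2 - 10*g - 8) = (g - 2)*(g + 1)*(g^2 - 2*g - 8) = (g - 2)*(g + 1)*(g + 2)*(g - 4)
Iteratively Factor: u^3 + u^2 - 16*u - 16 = (u + 4)*(u^2 - 3*u - 4) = (u - 4)*(u + 4)*(u + 1)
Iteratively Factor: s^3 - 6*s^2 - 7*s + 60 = (s - 4)*(s^2 - 2*s - 15) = (s - 4)*(s + 3)*(s - 5)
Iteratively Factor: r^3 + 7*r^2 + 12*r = (r + 3)*(r^2 + 4*r) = (r + 3)*(r + 4)*(r)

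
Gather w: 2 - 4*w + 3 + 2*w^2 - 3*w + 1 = 2*w^2 - 7*w + 6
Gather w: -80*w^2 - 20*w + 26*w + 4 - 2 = -80*w^2 + 6*w + 2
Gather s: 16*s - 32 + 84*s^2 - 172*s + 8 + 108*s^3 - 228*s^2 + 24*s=108*s^3 - 144*s^2 - 132*s - 24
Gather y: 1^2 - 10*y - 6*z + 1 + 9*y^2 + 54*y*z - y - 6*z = 9*y^2 + y*(54*z - 11) - 12*z + 2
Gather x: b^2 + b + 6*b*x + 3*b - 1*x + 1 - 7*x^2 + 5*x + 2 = b^2 + 4*b - 7*x^2 + x*(6*b + 4) + 3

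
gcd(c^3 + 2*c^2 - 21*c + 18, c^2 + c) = 1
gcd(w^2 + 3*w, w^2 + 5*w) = w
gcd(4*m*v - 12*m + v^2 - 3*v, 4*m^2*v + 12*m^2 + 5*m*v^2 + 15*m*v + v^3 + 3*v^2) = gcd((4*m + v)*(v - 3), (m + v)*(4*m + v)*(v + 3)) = 4*m + v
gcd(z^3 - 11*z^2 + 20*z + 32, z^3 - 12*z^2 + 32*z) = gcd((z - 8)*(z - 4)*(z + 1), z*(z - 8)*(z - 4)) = z^2 - 12*z + 32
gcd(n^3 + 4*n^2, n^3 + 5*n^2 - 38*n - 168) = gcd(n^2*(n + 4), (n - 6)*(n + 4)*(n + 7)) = n + 4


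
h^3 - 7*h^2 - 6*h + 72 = (h - 6)*(h - 4)*(h + 3)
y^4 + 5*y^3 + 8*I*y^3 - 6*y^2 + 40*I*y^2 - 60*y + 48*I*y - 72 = (y + 2)*(y + 3)*(y + 2*I)*(y + 6*I)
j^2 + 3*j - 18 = (j - 3)*(j + 6)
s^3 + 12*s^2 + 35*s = s*(s + 5)*(s + 7)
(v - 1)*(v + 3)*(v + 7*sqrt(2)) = v^3 + 2*v^2 + 7*sqrt(2)*v^2 - 3*v + 14*sqrt(2)*v - 21*sqrt(2)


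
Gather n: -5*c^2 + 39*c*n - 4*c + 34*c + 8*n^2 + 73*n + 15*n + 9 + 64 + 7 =-5*c^2 + 30*c + 8*n^2 + n*(39*c + 88) + 80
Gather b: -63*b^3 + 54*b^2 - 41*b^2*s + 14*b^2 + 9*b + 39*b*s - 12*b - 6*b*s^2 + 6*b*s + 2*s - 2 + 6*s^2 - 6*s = -63*b^3 + b^2*(68 - 41*s) + b*(-6*s^2 + 45*s - 3) + 6*s^2 - 4*s - 2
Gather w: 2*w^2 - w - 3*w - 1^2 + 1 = 2*w^2 - 4*w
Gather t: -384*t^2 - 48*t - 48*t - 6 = -384*t^2 - 96*t - 6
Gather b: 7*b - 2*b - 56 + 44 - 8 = 5*b - 20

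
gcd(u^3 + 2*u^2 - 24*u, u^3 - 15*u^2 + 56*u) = u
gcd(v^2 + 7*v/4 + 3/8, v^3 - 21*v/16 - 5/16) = v + 1/4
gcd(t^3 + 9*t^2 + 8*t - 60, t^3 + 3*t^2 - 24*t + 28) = t - 2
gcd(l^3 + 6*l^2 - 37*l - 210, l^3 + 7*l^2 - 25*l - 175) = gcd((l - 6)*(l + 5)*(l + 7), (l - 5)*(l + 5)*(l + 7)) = l^2 + 12*l + 35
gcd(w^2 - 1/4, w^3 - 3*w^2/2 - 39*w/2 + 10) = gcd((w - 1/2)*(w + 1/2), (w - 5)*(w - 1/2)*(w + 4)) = w - 1/2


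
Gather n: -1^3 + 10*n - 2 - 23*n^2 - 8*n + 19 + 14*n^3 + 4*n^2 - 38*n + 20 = 14*n^3 - 19*n^2 - 36*n + 36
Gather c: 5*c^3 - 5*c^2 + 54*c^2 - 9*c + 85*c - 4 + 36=5*c^3 + 49*c^2 + 76*c + 32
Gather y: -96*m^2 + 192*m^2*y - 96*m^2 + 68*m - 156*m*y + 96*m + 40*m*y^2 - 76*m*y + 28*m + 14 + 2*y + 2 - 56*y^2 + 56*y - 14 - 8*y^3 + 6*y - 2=-192*m^2 + 192*m - 8*y^3 + y^2*(40*m - 56) + y*(192*m^2 - 232*m + 64)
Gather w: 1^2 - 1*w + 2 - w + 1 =4 - 2*w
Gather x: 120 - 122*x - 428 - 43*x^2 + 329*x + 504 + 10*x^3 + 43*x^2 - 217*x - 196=10*x^3 - 10*x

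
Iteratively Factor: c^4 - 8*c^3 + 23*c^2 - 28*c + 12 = (c - 2)*(c^3 - 6*c^2 + 11*c - 6) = (c - 2)*(c - 1)*(c^2 - 5*c + 6) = (c - 2)^2*(c - 1)*(c - 3)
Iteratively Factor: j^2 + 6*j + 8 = (j + 2)*(j + 4)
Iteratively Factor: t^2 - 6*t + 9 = (t - 3)*(t - 3)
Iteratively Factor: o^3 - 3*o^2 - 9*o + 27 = (o + 3)*(o^2 - 6*o + 9) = (o - 3)*(o + 3)*(o - 3)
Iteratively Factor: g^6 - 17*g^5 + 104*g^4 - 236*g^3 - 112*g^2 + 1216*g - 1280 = (g - 4)*(g^5 - 13*g^4 + 52*g^3 - 28*g^2 - 224*g + 320) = (g - 4)*(g - 2)*(g^4 - 11*g^3 + 30*g^2 + 32*g - 160) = (g - 5)*(g - 4)*(g - 2)*(g^3 - 6*g^2 + 32) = (g - 5)*(g - 4)^2*(g - 2)*(g^2 - 2*g - 8) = (g - 5)*(g - 4)^3*(g - 2)*(g + 2)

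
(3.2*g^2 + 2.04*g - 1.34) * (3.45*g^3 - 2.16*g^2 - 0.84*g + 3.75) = 11.04*g^5 + 0.125999999999999*g^4 - 11.7174*g^3 + 13.1808*g^2 + 8.7756*g - 5.025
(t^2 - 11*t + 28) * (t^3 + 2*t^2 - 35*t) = t^5 - 9*t^4 - 29*t^3 + 441*t^2 - 980*t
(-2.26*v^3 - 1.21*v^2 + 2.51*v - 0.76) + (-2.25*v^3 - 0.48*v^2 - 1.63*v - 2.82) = -4.51*v^3 - 1.69*v^2 + 0.88*v - 3.58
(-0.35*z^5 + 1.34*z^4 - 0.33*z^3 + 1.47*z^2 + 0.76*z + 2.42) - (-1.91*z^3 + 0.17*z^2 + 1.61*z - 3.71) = -0.35*z^5 + 1.34*z^4 + 1.58*z^3 + 1.3*z^2 - 0.85*z + 6.13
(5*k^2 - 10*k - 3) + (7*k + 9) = 5*k^2 - 3*k + 6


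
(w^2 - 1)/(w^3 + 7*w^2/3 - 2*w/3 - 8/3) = 3*(w + 1)/(3*w^2 + 10*w + 8)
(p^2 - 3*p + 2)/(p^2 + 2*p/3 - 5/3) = 3*(p - 2)/(3*p + 5)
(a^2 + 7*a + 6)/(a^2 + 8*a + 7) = (a + 6)/(a + 7)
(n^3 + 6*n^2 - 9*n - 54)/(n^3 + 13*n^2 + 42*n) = (n^2 - 9)/(n*(n + 7))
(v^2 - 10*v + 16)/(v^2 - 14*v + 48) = (v - 2)/(v - 6)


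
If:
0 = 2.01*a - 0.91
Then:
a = 0.45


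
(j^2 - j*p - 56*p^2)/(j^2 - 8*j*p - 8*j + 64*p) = (j + 7*p)/(j - 8)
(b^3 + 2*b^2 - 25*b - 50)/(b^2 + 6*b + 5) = (b^2 - 3*b - 10)/(b + 1)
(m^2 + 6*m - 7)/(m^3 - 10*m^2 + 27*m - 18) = (m + 7)/(m^2 - 9*m + 18)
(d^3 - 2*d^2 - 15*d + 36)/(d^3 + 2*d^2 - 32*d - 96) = (d^2 - 6*d + 9)/(d^2 - 2*d - 24)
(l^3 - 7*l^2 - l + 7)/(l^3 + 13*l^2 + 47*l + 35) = (l^2 - 8*l + 7)/(l^2 + 12*l + 35)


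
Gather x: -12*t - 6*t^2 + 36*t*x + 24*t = -6*t^2 + 36*t*x + 12*t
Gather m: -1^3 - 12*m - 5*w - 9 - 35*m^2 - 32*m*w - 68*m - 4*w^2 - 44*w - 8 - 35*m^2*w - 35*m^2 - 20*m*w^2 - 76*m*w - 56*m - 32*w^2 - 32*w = m^2*(-35*w - 70) + m*(-20*w^2 - 108*w - 136) - 36*w^2 - 81*w - 18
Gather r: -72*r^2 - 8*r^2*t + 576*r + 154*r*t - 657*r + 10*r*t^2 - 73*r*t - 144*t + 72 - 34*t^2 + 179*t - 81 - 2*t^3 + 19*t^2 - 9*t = r^2*(-8*t - 72) + r*(10*t^2 + 81*t - 81) - 2*t^3 - 15*t^2 + 26*t - 9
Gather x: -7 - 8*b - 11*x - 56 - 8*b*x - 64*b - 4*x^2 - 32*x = -72*b - 4*x^2 + x*(-8*b - 43) - 63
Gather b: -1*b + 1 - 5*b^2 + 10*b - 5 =-5*b^2 + 9*b - 4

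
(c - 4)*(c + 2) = c^2 - 2*c - 8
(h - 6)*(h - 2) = h^2 - 8*h + 12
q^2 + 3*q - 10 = (q - 2)*(q + 5)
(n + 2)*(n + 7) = n^2 + 9*n + 14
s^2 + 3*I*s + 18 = (s - 3*I)*(s + 6*I)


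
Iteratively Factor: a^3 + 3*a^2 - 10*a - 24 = (a + 4)*(a^2 - a - 6) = (a - 3)*(a + 4)*(a + 2)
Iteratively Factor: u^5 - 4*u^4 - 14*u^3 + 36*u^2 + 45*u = (u + 1)*(u^4 - 5*u^3 - 9*u^2 + 45*u) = (u + 1)*(u + 3)*(u^3 - 8*u^2 + 15*u) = u*(u + 1)*(u + 3)*(u^2 - 8*u + 15) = u*(u - 3)*(u + 1)*(u + 3)*(u - 5)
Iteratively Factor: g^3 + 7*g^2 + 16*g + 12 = (g + 2)*(g^2 + 5*g + 6) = (g + 2)*(g + 3)*(g + 2)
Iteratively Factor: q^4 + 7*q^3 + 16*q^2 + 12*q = (q + 3)*(q^3 + 4*q^2 + 4*q) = (q + 2)*(q + 3)*(q^2 + 2*q) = q*(q + 2)*(q + 3)*(q + 2)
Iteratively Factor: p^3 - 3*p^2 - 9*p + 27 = (p + 3)*(p^2 - 6*p + 9) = (p - 3)*(p + 3)*(p - 3)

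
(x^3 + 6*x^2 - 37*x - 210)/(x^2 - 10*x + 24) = (x^2 + 12*x + 35)/(x - 4)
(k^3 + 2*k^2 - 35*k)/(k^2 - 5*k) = k + 7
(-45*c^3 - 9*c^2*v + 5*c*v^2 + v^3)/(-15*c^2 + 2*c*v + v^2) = 3*c + v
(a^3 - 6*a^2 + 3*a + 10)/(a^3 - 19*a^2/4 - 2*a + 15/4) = 4*(a - 2)/(4*a - 3)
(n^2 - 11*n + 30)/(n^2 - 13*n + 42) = (n - 5)/(n - 7)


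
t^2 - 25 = (t - 5)*(t + 5)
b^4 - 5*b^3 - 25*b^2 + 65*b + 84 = (b - 7)*(b - 3)*(b + 1)*(b + 4)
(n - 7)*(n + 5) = n^2 - 2*n - 35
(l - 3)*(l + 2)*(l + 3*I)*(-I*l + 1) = -I*l^4 + 4*l^3 + I*l^3 - 4*l^2 + 9*I*l^2 - 24*l - 3*I*l - 18*I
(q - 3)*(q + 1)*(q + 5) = q^3 + 3*q^2 - 13*q - 15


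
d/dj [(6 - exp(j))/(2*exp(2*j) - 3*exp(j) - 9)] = ((exp(j) - 6)*(4*exp(j) - 3) - 2*exp(2*j) + 3*exp(j) + 9)*exp(j)/(-2*exp(2*j) + 3*exp(j) + 9)^2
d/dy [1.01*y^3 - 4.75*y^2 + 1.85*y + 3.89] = 3.03*y^2 - 9.5*y + 1.85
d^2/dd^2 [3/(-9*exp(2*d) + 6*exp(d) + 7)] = 18*(12*(3*exp(d) - 1)^2*exp(d) + (6*exp(d) - 1)*(-9*exp(2*d) + 6*exp(d) + 7))*exp(d)/(-9*exp(2*d) + 6*exp(d) + 7)^3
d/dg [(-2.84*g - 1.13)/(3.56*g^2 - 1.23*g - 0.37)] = (10.1104*g^2 + 8.0456*g - 0.3391)/(12.6736*g^4 - 8.7576*g^3 - 1.1215*g^2 + 0.9102*g + 0.1369)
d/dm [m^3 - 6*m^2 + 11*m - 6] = 3*m^2 - 12*m + 11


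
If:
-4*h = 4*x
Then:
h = -x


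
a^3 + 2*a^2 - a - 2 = (a - 1)*(a + 1)*(a + 2)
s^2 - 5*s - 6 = (s - 6)*(s + 1)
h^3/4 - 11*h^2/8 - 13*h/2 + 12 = (h/4 + 1)*(h - 8)*(h - 3/2)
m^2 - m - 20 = (m - 5)*(m + 4)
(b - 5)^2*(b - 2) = b^3 - 12*b^2 + 45*b - 50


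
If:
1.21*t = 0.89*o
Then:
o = 1.35955056179775*t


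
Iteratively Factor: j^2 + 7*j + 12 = (j + 4)*(j + 3)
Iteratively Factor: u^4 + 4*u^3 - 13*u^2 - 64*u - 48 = (u + 4)*(u^3 - 13*u - 12) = (u + 3)*(u + 4)*(u^2 - 3*u - 4) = (u - 4)*(u + 3)*(u + 4)*(u + 1)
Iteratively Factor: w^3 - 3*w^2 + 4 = (w - 2)*(w^2 - w - 2) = (w - 2)*(w + 1)*(w - 2)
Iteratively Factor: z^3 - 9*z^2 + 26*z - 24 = (z - 2)*(z^2 - 7*z + 12) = (z - 4)*(z - 2)*(z - 3)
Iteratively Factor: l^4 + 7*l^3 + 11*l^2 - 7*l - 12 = (l + 1)*(l^3 + 6*l^2 + 5*l - 12) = (l + 1)*(l + 3)*(l^2 + 3*l - 4) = (l + 1)*(l + 3)*(l + 4)*(l - 1)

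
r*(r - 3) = r^2 - 3*r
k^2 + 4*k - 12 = (k - 2)*(k + 6)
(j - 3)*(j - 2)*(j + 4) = j^3 - j^2 - 14*j + 24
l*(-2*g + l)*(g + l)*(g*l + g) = -2*g^3*l^2 - 2*g^3*l - g^2*l^3 - g^2*l^2 + g*l^4 + g*l^3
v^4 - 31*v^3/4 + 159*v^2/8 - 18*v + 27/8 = (v - 3)^2*(v - 3/2)*(v - 1/4)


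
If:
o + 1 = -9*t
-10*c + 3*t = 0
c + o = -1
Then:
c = 0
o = -1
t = 0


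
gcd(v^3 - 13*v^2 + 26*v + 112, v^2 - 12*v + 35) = v - 7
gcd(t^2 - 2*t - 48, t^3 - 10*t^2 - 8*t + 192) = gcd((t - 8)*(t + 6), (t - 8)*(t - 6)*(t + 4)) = t - 8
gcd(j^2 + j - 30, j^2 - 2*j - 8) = 1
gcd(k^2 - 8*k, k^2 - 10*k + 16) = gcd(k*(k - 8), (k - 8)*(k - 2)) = k - 8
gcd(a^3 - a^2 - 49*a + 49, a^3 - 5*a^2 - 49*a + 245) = a^2 - 49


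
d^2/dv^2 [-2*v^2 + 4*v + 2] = -4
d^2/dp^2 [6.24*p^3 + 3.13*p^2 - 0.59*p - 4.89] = 37.44*p + 6.26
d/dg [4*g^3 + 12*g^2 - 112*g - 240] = 12*g^2 + 24*g - 112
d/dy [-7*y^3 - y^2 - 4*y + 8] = -21*y^2 - 2*y - 4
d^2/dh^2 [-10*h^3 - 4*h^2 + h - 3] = -60*h - 8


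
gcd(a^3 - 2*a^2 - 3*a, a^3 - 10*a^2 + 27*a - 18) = a - 3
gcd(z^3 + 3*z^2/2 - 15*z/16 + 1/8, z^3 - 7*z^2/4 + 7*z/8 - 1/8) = z - 1/4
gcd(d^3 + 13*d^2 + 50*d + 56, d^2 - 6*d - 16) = d + 2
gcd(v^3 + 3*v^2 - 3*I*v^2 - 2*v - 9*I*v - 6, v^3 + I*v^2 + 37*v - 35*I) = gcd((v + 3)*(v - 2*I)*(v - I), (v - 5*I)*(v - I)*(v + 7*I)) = v - I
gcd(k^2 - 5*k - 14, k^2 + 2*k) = k + 2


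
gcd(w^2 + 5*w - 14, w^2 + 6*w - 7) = w + 7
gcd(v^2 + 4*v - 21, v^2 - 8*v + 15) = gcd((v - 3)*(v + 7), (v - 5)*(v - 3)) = v - 3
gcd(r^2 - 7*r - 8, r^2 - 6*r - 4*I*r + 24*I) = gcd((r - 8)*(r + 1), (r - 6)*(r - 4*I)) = 1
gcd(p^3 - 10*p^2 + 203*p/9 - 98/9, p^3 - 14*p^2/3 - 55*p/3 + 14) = p^2 - 23*p/3 + 14/3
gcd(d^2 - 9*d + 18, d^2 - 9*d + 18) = d^2 - 9*d + 18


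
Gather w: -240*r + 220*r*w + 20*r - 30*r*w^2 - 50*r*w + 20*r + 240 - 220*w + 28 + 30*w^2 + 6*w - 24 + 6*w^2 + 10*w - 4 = -200*r + w^2*(36 - 30*r) + w*(170*r - 204) + 240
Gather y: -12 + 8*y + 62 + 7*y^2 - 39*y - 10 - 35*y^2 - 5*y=-28*y^2 - 36*y + 40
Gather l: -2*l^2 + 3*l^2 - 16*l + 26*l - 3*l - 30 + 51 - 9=l^2 + 7*l + 12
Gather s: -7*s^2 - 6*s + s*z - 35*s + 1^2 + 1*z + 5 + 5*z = -7*s^2 + s*(z - 41) + 6*z + 6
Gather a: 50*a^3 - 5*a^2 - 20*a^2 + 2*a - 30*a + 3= 50*a^3 - 25*a^2 - 28*a + 3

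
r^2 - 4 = (r - 2)*(r + 2)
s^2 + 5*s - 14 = (s - 2)*(s + 7)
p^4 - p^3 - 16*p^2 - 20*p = p*(p - 5)*(p + 2)^2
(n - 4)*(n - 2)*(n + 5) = n^3 - n^2 - 22*n + 40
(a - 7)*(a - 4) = a^2 - 11*a + 28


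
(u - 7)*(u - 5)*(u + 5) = u^3 - 7*u^2 - 25*u + 175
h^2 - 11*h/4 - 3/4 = (h - 3)*(h + 1/4)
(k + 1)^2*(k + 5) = k^3 + 7*k^2 + 11*k + 5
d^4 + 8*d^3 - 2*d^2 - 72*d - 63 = (d - 3)*(d + 1)*(d + 3)*(d + 7)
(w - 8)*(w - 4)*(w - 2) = w^3 - 14*w^2 + 56*w - 64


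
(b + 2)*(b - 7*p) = b^2 - 7*b*p + 2*b - 14*p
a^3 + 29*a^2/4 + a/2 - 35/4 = (a - 1)*(a + 5/4)*(a + 7)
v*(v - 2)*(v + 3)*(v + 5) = v^4 + 6*v^3 - v^2 - 30*v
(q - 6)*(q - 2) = q^2 - 8*q + 12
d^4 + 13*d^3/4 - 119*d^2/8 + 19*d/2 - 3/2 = (d - 2)*(d - 1/2)*(d - 1/4)*(d + 6)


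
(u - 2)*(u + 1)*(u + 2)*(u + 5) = u^4 + 6*u^3 + u^2 - 24*u - 20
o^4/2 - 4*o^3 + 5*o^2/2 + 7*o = o*(o/2 + 1/2)*(o - 7)*(o - 2)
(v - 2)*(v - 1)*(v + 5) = v^3 + 2*v^2 - 13*v + 10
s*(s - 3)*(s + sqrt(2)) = s^3 - 3*s^2 + sqrt(2)*s^2 - 3*sqrt(2)*s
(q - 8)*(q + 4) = q^2 - 4*q - 32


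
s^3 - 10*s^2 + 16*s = s*(s - 8)*(s - 2)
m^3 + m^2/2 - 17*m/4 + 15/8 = (m - 3/2)*(m - 1/2)*(m + 5/2)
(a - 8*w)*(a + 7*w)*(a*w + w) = a^3*w - a^2*w^2 + a^2*w - 56*a*w^3 - a*w^2 - 56*w^3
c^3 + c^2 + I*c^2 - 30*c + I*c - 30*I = (c - 5)*(c + 6)*(c + I)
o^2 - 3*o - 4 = (o - 4)*(o + 1)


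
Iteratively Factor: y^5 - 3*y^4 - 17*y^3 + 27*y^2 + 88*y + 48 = (y - 4)*(y^4 + y^3 - 13*y^2 - 25*y - 12) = (y - 4)*(y + 1)*(y^3 - 13*y - 12) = (y - 4)*(y + 1)*(y + 3)*(y^2 - 3*y - 4) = (y - 4)^2*(y + 1)*(y + 3)*(y + 1)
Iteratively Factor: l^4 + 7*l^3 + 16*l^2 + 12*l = (l)*(l^3 + 7*l^2 + 16*l + 12) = l*(l + 2)*(l^2 + 5*l + 6) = l*(l + 2)^2*(l + 3)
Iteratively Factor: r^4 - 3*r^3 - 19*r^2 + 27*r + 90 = (r - 3)*(r^3 - 19*r - 30) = (r - 3)*(r + 3)*(r^2 - 3*r - 10) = (r - 3)*(r + 2)*(r + 3)*(r - 5)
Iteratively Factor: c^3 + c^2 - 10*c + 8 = (c + 4)*(c^2 - 3*c + 2) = (c - 1)*(c + 4)*(c - 2)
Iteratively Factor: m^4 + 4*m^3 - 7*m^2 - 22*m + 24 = (m + 3)*(m^3 + m^2 - 10*m + 8) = (m - 2)*(m + 3)*(m^2 + 3*m - 4) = (m - 2)*(m + 3)*(m + 4)*(m - 1)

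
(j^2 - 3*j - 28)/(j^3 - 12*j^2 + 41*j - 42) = (j + 4)/(j^2 - 5*j + 6)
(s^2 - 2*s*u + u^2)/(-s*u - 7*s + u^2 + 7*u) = (-s + u)/(u + 7)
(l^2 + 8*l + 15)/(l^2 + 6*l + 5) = (l + 3)/(l + 1)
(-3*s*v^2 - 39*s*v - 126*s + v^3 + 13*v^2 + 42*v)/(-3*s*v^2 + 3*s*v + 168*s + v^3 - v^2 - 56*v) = (v + 6)/(v - 8)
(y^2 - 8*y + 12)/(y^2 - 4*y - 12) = (y - 2)/(y + 2)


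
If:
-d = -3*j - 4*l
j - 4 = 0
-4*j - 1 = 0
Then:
No Solution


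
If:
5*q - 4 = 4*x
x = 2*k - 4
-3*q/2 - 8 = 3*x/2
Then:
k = 8/27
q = -52/27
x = -92/27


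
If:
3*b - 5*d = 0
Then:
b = 5*d/3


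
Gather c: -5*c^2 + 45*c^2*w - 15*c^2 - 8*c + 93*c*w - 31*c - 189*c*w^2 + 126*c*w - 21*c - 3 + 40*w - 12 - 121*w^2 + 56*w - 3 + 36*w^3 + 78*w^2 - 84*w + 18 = c^2*(45*w - 20) + c*(-189*w^2 + 219*w - 60) + 36*w^3 - 43*w^2 + 12*w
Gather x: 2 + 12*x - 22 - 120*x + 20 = -108*x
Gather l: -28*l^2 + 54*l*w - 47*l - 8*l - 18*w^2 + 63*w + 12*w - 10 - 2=-28*l^2 + l*(54*w - 55) - 18*w^2 + 75*w - 12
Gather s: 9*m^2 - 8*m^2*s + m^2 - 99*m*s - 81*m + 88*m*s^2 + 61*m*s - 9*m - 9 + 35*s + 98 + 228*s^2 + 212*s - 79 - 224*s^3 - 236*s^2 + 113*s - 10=10*m^2 - 90*m - 224*s^3 + s^2*(88*m - 8) + s*(-8*m^2 - 38*m + 360)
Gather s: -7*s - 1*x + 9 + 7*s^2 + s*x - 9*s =7*s^2 + s*(x - 16) - x + 9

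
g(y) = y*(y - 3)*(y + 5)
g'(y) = y*(y - 3) + y*(y + 5) + (y - 3)*(y + 5)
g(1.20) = -13.39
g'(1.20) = -5.88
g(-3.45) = 34.49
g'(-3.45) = 6.91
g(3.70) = 22.53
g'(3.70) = 40.87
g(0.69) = -9.07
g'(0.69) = -10.81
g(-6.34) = -79.35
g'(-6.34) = 80.23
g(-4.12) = 25.81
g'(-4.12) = 19.44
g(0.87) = -10.88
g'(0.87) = -9.25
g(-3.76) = 31.52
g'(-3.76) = 12.37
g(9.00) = 756.00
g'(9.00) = 264.00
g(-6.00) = -54.00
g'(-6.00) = 69.00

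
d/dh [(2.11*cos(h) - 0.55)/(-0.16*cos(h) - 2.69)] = 5.7639*sin(h)/(0.16*cos(h) + 2.69)^2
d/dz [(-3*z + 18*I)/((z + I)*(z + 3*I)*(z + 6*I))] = 6*(z^3 - 4*I*z^2 + 60*z + 90*I)/(z^6 + 20*I*z^5 - 154*z^4 - 576*I*z^3 + 1089*z^2 + 972*I*z - 324)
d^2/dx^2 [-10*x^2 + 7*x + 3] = -20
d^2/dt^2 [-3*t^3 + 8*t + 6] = -18*t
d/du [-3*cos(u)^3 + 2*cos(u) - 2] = (9*cos(u)^2 - 2)*sin(u)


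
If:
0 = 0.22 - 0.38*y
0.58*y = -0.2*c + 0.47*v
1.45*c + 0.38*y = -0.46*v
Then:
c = -0.33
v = 0.57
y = 0.58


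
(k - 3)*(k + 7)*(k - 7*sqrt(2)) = k^3 - 7*sqrt(2)*k^2 + 4*k^2 - 28*sqrt(2)*k - 21*k + 147*sqrt(2)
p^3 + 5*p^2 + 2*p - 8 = (p - 1)*(p + 2)*(p + 4)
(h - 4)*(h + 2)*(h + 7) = h^3 + 5*h^2 - 22*h - 56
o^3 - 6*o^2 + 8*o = o*(o - 4)*(o - 2)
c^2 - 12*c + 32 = (c - 8)*(c - 4)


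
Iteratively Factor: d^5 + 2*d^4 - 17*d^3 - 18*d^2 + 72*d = (d - 2)*(d^4 + 4*d^3 - 9*d^2 - 36*d) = (d - 2)*(d + 4)*(d^3 - 9*d) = d*(d - 2)*(d + 4)*(d^2 - 9) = d*(d - 3)*(d - 2)*(d + 4)*(d + 3)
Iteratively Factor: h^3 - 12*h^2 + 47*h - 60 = (h - 4)*(h^2 - 8*h + 15) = (h - 5)*(h - 4)*(h - 3)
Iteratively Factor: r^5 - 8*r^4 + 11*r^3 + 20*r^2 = (r + 1)*(r^4 - 9*r^3 + 20*r^2) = (r - 4)*(r + 1)*(r^3 - 5*r^2) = (r - 5)*(r - 4)*(r + 1)*(r^2) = r*(r - 5)*(r - 4)*(r + 1)*(r)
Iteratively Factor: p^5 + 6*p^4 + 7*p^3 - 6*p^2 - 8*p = (p + 4)*(p^4 + 2*p^3 - p^2 - 2*p) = (p - 1)*(p + 4)*(p^3 + 3*p^2 + 2*p) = (p - 1)*(p + 2)*(p + 4)*(p^2 + p) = (p - 1)*(p + 1)*(p + 2)*(p + 4)*(p)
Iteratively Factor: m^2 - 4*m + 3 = (m - 1)*(m - 3)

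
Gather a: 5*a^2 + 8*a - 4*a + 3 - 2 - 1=5*a^2 + 4*a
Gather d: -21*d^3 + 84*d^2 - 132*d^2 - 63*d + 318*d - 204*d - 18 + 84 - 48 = -21*d^3 - 48*d^2 + 51*d + 18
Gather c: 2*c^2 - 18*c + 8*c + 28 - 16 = 2*c^2 - 10*c + 12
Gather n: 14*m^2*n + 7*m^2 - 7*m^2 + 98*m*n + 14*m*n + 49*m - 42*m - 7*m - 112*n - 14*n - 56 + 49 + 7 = n*(14*m^2 + 112*m - 126)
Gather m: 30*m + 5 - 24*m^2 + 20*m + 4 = -24*m^2 + 50*m + 9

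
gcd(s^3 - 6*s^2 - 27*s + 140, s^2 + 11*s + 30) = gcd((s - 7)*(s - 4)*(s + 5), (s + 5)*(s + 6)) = s + 5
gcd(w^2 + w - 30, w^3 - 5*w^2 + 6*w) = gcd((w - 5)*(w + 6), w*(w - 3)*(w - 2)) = 1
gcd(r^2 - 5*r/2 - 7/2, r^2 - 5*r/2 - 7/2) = r^2 - 5*r/2 - 7/2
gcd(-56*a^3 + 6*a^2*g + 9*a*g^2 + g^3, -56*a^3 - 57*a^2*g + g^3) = 7*a + g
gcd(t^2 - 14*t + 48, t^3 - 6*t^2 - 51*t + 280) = t - 8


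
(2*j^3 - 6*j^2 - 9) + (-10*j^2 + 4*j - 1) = 2*j^3 - 16*j^2 + 4*j - 10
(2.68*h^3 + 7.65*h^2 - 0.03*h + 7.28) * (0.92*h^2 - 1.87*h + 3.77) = 2.4656*h^5 + 2.0264*h^4 - 4.2295*h^3 + 35.5942*h^2 - 13.7267*h + 27.4456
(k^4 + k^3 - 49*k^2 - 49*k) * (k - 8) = k^5 - 7*k^4 - 57*k^3 + 343*k^2 + 392*k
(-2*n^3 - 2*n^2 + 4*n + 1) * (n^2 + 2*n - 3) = -2*n^5 - 6*n^4 + 6*n^3 + 15*n^2 - 10*n - 3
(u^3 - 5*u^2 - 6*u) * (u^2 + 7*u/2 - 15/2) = u^5 - 3*u^4/2 - 31*u^3 + 33*u^2/2 + 45*u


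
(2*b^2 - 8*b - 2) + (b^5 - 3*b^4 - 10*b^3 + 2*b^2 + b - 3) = b^5 - 3*b^4 - 10*b^3 + 4*b^2 - 7*b - 5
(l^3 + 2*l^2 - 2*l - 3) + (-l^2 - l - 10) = l^3 + l^2 - 3*l - 13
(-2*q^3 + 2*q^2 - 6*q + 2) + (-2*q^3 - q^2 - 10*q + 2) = -4*q^3 + q^2 - 16*q + 4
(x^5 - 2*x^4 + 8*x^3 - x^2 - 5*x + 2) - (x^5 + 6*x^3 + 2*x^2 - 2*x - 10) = -2*x^4 + 2*x^3 - 3*x^2 - 3*x + 12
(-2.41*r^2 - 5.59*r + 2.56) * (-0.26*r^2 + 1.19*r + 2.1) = 0.6266*r^4 - 1.4145*r^3 - 12.3787*r^2 - 8.6926*r + 5.376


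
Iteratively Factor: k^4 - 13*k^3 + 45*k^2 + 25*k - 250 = (k - 5)*(k^3 - 8*k^2 + 5*k + 50) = (k - 5)^2*(k^2 - 3*k - 10) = (k - 5)^2*(k + 2)*(k - 5)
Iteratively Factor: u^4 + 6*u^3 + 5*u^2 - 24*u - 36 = (u + 2)*(u^3 + 4*u^2 - 3*u - 18) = (u - 2)*(u + 2)*(u^2 + 6*u + 9) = (u - 2)*(u + 2)*(u + 3)*(u + 3)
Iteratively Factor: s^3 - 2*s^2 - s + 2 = (s - 2)*(s^2 - 1) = (s - 2)*(s - 1)*(s + 1)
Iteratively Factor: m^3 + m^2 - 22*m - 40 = (m + 2)*(m^2 - m - 20) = (m + 2)*(m + 4)*(m - 5)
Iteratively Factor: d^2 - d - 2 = (d + 1)*(d - 2)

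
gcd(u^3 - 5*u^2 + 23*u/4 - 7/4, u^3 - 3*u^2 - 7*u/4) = u - 7/2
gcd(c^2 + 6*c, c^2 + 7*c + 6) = c + 6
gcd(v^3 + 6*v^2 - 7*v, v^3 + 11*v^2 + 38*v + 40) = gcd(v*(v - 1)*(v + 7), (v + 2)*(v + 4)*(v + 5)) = 1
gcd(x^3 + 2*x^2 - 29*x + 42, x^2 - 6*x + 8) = x - 2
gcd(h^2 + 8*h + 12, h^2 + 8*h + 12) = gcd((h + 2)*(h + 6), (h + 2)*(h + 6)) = h^2 + 8*h + 12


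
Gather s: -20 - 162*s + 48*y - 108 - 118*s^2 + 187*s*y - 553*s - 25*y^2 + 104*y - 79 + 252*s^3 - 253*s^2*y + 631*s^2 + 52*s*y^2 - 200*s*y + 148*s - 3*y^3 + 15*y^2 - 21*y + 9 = 252*s^3 + s^2*(513 - 253*y) + s*(52*y^2 - 13*y - 567) - 3*y^3 - 10*y^2 + 131*y - 198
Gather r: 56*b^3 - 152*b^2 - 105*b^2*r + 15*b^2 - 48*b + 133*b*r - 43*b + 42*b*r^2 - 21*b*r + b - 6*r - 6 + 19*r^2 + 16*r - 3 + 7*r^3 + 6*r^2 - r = 56*b^3 - 137*b^2 - 90*b + 7*r^3 + r^2*(42*b + 25) + r*(-105*b^2 + 112*b + 9) - 9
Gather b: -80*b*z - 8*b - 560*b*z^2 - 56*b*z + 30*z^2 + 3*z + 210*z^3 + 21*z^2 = b*(-560*z^2 - 136*z - 8) + 210*z^3 + 51*z^2 + 3*z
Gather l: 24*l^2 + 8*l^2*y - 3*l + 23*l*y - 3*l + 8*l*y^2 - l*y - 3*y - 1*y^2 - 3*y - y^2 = l^2*(8*y + 24) + l*(8*y^2 + 22*y - 6) - 2*y^2 - 6*y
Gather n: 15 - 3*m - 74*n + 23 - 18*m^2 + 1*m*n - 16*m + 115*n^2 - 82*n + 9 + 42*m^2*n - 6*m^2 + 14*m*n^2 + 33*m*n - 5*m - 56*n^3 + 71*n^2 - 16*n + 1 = -24*m^2 - 24*m - 56*n^3 + n^2*(14*m + 186) + n*(42*m^2 + 34*m - 172) + 48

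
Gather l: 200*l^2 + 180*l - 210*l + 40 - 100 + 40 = 200*l^2 - 30*l - 20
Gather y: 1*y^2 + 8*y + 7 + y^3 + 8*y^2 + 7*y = y^3 + 9*y^2 + 15*y + 7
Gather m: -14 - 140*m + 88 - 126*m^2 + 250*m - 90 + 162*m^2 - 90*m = 36*m^2 + 20*m - 16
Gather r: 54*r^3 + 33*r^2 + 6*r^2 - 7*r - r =54*r^3 + 39*r^2 - 8*r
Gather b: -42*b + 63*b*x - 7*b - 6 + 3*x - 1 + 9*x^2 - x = b*(63*x - 49) + 9*x^2 + 2*x - 7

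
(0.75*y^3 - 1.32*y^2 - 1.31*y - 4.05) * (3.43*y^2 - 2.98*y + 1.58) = 2.5725*y^5 - 6.7626*y^4 + 0.6253*y^3 - 12.0733*y^2 + 9.9992*y - 6.399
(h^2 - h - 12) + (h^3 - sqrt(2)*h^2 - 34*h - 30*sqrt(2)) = h^3 - sqrt(2)*h^2 + h^2 - 35*h - 30*sqrt(2) - 12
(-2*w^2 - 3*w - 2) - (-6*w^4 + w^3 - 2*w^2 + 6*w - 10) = 6*w^4 - w^3 - 9*w + 8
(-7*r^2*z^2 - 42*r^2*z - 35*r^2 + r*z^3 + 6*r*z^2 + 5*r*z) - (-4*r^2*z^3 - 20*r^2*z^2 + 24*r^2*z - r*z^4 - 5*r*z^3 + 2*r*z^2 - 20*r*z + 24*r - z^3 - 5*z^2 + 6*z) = 4*r^2*z^3 + 13*r^2*z^2 - 66*r^2*z - 35*r^2 + r*z^4 + 6*r*z^3 + 4*r*z^2 + 25*r*z - 24*r + z^3 + 5*z^2 - 6*z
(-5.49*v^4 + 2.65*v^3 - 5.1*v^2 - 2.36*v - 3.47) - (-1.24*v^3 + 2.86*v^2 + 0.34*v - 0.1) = -5.49*v^4 + 3.89*v^3 - 7.96*v^2 - 2.7*v - 3.37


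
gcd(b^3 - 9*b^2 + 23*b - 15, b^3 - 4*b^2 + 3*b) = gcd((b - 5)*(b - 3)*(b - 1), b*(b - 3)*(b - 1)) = b^2 - 4*b + 3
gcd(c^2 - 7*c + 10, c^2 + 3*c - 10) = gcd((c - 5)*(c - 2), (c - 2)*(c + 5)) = c - 2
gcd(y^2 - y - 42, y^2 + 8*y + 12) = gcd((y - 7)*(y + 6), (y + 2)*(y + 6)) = y + 6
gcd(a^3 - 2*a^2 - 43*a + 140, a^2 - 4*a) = a - 4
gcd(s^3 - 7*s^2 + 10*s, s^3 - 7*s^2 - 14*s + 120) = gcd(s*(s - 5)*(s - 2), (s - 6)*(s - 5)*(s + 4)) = s - 5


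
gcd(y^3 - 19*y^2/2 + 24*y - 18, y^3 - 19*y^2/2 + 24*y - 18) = y^3 - 19*y^2/2 + 24*y - 18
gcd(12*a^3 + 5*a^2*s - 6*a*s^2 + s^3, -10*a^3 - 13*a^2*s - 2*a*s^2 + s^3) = a + s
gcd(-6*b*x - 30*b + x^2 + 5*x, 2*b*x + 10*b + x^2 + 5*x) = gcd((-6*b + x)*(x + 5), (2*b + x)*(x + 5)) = x + 5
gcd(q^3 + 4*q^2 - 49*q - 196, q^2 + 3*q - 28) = q + 7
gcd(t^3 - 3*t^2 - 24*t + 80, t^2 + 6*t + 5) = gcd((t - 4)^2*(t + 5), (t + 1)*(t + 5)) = t + 5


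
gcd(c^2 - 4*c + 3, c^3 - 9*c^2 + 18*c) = c - 3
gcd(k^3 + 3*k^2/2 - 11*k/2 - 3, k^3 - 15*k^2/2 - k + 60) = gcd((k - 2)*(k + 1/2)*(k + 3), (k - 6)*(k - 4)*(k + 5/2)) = 1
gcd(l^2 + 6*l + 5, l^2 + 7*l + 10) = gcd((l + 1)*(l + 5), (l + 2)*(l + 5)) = l + 5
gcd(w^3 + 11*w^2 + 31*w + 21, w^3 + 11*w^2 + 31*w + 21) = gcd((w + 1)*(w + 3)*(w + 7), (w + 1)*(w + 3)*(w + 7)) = w^3 + 11*w^2 + 31*w + 21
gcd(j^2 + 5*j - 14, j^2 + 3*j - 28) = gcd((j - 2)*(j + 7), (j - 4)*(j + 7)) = j + 7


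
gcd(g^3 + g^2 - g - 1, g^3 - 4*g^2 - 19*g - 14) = g + 1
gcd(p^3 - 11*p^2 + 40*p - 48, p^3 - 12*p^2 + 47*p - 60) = p^2 - 7*p + 12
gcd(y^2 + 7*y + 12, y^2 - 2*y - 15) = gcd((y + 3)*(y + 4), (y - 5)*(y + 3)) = y + 3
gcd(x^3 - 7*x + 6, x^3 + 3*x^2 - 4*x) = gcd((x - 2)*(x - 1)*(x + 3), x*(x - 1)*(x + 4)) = x - 1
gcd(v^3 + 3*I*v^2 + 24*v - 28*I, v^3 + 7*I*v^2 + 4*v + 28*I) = v^2 + 5*I*v + 14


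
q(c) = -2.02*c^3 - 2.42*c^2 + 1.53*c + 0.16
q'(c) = -6.06*c^2 - 4.84*c + 1.53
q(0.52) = 0.02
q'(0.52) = -2.63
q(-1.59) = -0.27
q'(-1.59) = -6.09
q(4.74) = -262.08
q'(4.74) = -157.57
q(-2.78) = 20.60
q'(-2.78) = -31.85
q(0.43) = 0.21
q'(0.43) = -1.67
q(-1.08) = -1.77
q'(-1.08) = -0.31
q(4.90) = -288.10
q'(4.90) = -167.69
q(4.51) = -227.47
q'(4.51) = -143.56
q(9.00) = -1654.67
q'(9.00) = -532.89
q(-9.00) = 1262.95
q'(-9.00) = -445.77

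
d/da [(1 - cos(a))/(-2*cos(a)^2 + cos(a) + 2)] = (-4*cos(a) + cos(2*a) + 4)*sin(a)/(2*sin(a)^2 + cos(a))^2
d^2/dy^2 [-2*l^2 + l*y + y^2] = 2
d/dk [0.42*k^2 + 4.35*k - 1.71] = 0.84*k + 4.35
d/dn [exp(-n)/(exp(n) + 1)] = (-2*exp(n) - 1)*exp(-n)/(exp(2*n) + 2*exp(n) + 1)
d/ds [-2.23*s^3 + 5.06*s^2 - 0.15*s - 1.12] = -6.69*s^2 + 10.12*s - 0.15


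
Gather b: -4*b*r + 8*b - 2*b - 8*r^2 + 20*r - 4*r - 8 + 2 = b*(6 - 4*r) - 8*r^2 + 16*r - 6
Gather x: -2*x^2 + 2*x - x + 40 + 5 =-2*x^2 + x + 45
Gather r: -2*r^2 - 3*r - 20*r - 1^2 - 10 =-2*r^2 - 23*r - 11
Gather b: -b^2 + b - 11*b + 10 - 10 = -b^2 - 10*b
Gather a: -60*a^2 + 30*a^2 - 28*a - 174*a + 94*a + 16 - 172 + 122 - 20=-30*a^2 - 108*a - 54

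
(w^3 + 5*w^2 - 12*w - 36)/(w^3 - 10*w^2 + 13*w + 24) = (w^2 + 8*w + 12)/(w^2 - 7*w - 8)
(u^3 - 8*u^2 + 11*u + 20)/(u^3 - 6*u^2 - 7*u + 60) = (u + 1)/(u + 3)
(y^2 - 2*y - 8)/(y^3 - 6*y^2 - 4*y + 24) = (y - 4)/(y^2 - 8*y + 12)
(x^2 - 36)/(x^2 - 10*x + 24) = (x + 6)/(x - 4)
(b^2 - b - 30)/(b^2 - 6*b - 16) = (-b^2 + b + 30)/(-b^2 + 6*b + 16)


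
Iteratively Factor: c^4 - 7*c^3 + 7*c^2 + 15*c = (c - 5)*(c^3 - 2*c^2 - 3*c) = c*(c - 5)*(c^2 - 2*c - 3) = c*(c - 5)*(c - 3)*(c + 1)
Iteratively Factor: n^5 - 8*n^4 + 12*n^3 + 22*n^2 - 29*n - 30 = (n - 3)*(n^4 - 5*n^3 - 3*n^2 + 13*n + 10) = (n - 3)*(n - 2)*(n^3 - 3*n^2 - 9*n - 5) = (n - 3)*(n - 2)*(n + 1)*(n^2 - 4*n - 5) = (n - 5)*(n - 3)*(n - 2)*(n + 1)*(n + 1)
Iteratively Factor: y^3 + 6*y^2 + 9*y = (y + 3)*(y^2 + 3*y) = (y + 3)^2*(y)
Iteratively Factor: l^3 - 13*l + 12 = (l - 3)*(l^2 + 3*l - 4) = (l - 3)*(l + 4)*(l - 1)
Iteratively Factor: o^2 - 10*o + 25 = (o - 5)*(o - 5)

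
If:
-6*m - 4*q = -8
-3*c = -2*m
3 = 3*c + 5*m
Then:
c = 2/7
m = 3/7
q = 19/14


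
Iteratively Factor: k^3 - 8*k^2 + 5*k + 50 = (k + 2)*(k^2 - 10*k + 25) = (k - 5)*(k + 2)*(k - 5)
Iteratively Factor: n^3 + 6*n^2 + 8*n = (n)*(n^2 + 6*n + 8) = n*(n + 2)*(n + 4)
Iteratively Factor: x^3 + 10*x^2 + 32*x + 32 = (x + 4)*(x^2 + 6*x + 8) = (x + 2)*(x + 4)*(x + 4)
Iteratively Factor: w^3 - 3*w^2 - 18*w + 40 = (w + 4)*(w^2 - 7*w + 10) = (w - 2)*(w + 4)*(w - 5)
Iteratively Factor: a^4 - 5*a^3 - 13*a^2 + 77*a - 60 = (a + 4)*(a^3 - 9*a^2 + 23*a - 15) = (a - 5)*(a + 4)*(a^2 - 4*a + 3) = (a - 5)*(a - 3)*(a + 4)*(a - 1)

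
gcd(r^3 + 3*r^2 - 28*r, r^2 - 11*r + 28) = r - 4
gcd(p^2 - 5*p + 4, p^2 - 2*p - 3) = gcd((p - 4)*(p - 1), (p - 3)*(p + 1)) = 1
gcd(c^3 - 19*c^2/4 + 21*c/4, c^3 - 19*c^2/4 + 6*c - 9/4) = c - 3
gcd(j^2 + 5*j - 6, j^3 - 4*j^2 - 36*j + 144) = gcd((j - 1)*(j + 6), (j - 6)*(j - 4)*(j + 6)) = j + 6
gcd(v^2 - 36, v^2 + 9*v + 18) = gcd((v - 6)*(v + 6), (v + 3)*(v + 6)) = v + 6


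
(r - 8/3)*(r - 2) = r^2 - 14*r/3 + 16/3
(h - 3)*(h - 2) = h^2 - 5*h + 6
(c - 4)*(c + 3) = c^2 - c - 12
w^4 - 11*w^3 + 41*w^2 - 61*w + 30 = (w - 5)*(w - 3)*(w - 2)*(w - 1)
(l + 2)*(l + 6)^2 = l^3 + 14*l^2 + 60*l + 72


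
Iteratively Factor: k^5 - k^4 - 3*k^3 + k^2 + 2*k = (k)*(k^4 - k^3 - 3*k^2 + k + 2) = k*(k - 2)*(k^3 + k^2 - k - 1) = k*(k - 2)*(k - 1)*(k^2 + 2*k + 1) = k*(k - 2)*(k - 1)*(k + 1)*(k + 1)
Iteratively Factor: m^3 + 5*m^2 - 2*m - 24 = (m + 3)*(m^2 + 2*m - 8) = (m + 3)*(m + 4)*(m - 2)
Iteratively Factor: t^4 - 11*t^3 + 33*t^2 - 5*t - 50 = (t - 2)*(t^3 - 9*t^2 + 15*t + 25) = (t - 2)*(t + 1)*(t^2 - 10*t + 25) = (t - 5)*(t - 2)*(t + 1)*(t - 5)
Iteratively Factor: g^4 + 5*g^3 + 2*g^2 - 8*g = (g - 1)*(g^3 + 6*g^2 + 8*g) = (g - 1)*(g + 2)*(g^2 + 4*g) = (g - 1)*(g + 2)*(g + 4)*(g)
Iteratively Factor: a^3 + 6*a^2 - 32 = (a + 4)*(a^2 + 2*a - 8) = (a + 4)^2*(a - 2)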